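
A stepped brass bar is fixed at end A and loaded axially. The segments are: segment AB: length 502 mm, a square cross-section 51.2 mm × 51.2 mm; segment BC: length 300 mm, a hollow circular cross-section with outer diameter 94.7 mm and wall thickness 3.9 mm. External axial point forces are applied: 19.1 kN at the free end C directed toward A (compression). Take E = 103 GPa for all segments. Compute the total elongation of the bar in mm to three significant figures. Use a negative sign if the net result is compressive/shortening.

Internal axial forces (sectioning from the free end, tension +): N_BC = -19.1 kN, N_AB = -19.1 kN.
A_AB = 2621 mm².
A_BC = 1113 mm².
δ_AB = -19100·502/(2621·103000) = -0.03551 mm
δ_BC = -19100·300/(1113·103000) = -0.05001 mm
δ = Σδ_i = -0.08552 mm.

-0.0855 mm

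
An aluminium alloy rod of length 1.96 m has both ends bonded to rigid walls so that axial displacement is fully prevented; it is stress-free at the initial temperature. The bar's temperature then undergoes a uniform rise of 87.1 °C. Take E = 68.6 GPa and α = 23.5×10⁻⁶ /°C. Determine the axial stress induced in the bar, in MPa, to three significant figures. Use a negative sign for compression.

-140 MPa

Free thermal expansion αLΔT = 23.5e-6 · 1960 · 87.1 = 4.012 mm.
The walls impose strain ε = −(4.012)/1960 = -2.0468e-03; σ = Eε = 68600 · -2.0468e-03 = -140.4 MPa.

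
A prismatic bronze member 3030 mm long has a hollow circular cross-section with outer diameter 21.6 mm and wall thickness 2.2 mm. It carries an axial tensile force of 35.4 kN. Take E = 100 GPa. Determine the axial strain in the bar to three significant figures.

0.00264

A = 134.1 mm².
σ = N/A = 264 MPa; ε = σ/E = 264/100000 = 2.640e-03.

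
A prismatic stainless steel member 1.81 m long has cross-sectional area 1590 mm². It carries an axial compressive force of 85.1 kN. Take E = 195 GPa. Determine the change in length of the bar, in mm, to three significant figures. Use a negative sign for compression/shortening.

-0.497 mm

δ_mech = NL/(AE) = -85100·1810/(1590·195000) = -0.4968 mm.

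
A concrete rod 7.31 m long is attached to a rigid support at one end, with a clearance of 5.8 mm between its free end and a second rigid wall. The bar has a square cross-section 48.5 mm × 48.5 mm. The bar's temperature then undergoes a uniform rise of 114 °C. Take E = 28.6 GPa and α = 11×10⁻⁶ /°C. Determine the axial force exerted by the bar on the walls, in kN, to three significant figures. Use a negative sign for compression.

Free thermal expansion αLΔT = 11e-6 · 7310 · 114 = 9.167 mm.
The walls engage after the gap closes; constrained expansion = 9.167 − 5.8 = 3.367 mm.
The walls impose strain ε = −(3.367)/7310 = -4.6057e-04; σ = Eε = 28600 · -4.6057e-04 = -13.17 MPa.
Wall reaction R = σ·A = -13.17·2352 = -30980 N = -30.98 kN.

-31.0 kN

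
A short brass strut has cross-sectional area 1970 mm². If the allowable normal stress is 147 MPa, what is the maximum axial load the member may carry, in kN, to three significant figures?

P_max = σ_allow · A = 147 · 1970 = 289600 N = 289.6 kN.

290 kN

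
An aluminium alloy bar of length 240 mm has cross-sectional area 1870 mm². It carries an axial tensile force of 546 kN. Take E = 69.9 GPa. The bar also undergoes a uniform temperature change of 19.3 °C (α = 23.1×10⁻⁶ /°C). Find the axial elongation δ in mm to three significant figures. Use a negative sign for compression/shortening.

δ_mech = NL/(AE) = 546000·240/(1870·69900) = 1.003 mm.
δ_thermal = αLΔT = 23.1e-6·240·19.3 = 0.107 mm.
δ = δ_mech + δ_thermal = 1.11 mm.

1.11 mm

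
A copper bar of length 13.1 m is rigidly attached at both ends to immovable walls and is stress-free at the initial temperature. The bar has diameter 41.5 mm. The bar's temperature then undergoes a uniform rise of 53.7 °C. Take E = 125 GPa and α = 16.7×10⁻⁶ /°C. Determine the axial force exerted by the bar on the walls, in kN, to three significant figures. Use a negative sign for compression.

Free thermal expansion αLΔT = 16.7e-6 · 13100 · 53.7 = 11.75 mm.
The walls impose strain ε = −(11.75)/13100 = -8.9679e-04; σ = Eε = 125000 · -8.9679e-04 = -112.1 MPa.
Wall reaction R = σ·A = -112.1·1353 = -151600 N = -151.6 kN.

-152 kN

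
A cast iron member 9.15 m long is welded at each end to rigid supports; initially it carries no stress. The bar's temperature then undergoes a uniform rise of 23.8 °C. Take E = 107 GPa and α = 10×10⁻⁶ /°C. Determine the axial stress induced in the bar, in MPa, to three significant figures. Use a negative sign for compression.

Free thermal expansion αLΔT = 10e-6 · 9150 · 23.8 = 2.178 mm.
The walls impose strain ε = −(2.178)/9150 = -2.3800e-04; σ = Eε = 107000 · -2.3800e-04 = -25.47 MPa.

-25.5 MPa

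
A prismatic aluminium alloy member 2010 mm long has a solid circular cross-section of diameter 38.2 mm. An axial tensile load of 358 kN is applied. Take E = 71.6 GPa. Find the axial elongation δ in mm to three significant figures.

8.77 mm

A = 1146 mm².
δ_mech = NL/(AE) = 358000·2010/(1146·71600) = 8.769 mm.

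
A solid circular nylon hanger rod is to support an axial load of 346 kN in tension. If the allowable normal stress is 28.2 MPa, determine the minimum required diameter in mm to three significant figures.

Required area A ≥ P/σ_allow = 346000/28.2 = 12270 mm².
For a solid circular section, d ≥ √(4A/π) = 125 mm.

125 mm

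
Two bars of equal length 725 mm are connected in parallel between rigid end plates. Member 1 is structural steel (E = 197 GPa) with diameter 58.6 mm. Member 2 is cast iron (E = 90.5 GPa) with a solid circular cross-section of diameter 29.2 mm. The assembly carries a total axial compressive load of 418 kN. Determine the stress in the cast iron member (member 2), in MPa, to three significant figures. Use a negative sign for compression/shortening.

-63.9 MPa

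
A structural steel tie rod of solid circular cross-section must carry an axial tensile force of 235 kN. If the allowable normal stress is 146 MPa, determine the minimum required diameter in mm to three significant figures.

Required area A ≥ P/σ_allow = 235000/146 = 1610 mm².
For a solid circular section, d ≥ √(4A/π) = 45.27 mm.

45.3 mm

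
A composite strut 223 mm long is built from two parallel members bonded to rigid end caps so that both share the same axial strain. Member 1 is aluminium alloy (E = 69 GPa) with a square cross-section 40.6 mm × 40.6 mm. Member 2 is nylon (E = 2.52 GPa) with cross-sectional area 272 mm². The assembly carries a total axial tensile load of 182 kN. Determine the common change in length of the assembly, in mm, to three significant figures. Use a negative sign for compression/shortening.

0.355 mm

A_1 = 1648 mm².
Equal strain + equilibrium ⇒ each member carries load in proportion to AE: A₁E₁ = 113700000 N, A₂E₂ = 685400 N, ΣAE = 114400000 N.
δ = PL/ΣAE = 182000·223/114400000 = 0.3547 mm.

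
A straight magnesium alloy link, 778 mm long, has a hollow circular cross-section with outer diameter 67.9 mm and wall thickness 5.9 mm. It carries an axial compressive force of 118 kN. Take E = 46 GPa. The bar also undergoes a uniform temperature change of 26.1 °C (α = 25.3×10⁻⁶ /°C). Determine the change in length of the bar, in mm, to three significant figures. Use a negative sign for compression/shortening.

-1.22 mm

A = 1149 mm².
δ_mech = NL/(AE) = -118000·778/(1149·46000) = -1.737 mm.
δ_thermal = αLΔT = 25.3e-6·778·26.1 = 0.5137 mm.
δ = δ_mech + δ_thermal = -1.223 mm.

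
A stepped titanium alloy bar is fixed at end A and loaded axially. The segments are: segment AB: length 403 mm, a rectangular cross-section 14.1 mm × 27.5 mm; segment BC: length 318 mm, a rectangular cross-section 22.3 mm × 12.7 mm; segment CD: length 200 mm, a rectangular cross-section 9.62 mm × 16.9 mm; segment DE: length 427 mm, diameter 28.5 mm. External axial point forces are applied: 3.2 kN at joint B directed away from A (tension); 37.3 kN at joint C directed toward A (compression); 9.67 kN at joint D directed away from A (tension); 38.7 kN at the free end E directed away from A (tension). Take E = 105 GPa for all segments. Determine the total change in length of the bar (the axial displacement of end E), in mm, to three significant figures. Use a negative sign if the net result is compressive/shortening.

1.07 mm

Internal axial forces (sectioning from the free end, tension +): N_DE = 38.7 kN, N_CD = 48.37 kN, N_BC = 11.07 kN, N_AB = 14.27 kN.
A_AB = 387.8 mm².
A_BC = 283.2 mm².
A_CD = 162.6 mm².
A_DE = 637.9 mm².
δ_AB = 14270·403/(387.8·105000) = 0.1412 mm
δ_BC = 11070·318/(283.2·105000) = 0.1184 mm
δ_CD = 48370·200/(162.6·105000) = 0.5667 mm
δ_DE = 38700·427/(637.9·105000) = 0.2467 mm
δ = Σδ_i = 1.073 mm.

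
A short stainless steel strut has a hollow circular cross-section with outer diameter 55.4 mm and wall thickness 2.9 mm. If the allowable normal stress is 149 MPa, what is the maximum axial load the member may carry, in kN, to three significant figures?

71.3 kN

A = 478.3 mm².
P_max = σ_allow · A = 149 · 478.3 = 71270 N = 71.27 kN.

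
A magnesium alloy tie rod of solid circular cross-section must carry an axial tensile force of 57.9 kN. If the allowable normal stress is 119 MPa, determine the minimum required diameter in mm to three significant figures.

24.9 mm

Required area A ≥ P/σ_allow = 57900/119 = 486.6 mm².
For a solid circular section, d ≥ √(4A/π) = 24.89 mm.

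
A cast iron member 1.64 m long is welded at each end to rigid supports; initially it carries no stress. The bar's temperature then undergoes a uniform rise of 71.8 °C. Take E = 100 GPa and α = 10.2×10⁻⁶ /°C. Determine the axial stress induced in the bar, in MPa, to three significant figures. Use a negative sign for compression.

Free thermal expansion αLΔT = 10.2e-6 · 1640 · 71.8 = 1.201 mm.
The walls impose strain ε = −(1.201)/1640 = -7.3236e-04; σ = Eε = 100000 · -7.3236e-04 = -73.24 MPa.

-73.2 MPa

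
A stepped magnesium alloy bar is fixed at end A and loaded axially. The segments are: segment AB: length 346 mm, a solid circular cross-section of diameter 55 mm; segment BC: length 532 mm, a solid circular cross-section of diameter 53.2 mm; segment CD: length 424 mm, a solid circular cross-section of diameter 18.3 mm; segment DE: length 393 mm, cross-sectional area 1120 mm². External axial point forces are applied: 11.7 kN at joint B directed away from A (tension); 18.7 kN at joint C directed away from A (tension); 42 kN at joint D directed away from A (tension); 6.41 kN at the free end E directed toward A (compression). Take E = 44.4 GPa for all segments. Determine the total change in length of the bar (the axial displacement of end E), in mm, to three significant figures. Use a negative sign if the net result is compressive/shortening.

1.75 mm

Internal axial forces (sectioning from the free end, tension +): N_DE = -6.41 kN, N_CD = 35.59 kN, N_BC = 54.29 kN, N_AB = 65.99 kN.
A_AB = 2376 mm².
A_BC = 2223 mm².
A_CD = 263 mm².
δ_AB = 65990·346/(2376·44400) = 0.2164 mm
δ_BC = 54290·532/(2223·44400) = 0.2926 mm
δ_CD = 35590·424/(263·44400) = 1.292 mm
δ_DE = -6410·393/(1120·44400) = -0.05066 mm
δ = Σδ_i = 1.751 mm.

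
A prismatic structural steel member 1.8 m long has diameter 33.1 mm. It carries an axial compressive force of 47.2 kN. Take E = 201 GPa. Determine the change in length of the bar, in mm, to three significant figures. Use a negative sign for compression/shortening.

A = 860.5 mm².
δ_mech = NL/(AE) = -47200·1800/(860.5·201000) = -0.4912 mm.

-0.491 mm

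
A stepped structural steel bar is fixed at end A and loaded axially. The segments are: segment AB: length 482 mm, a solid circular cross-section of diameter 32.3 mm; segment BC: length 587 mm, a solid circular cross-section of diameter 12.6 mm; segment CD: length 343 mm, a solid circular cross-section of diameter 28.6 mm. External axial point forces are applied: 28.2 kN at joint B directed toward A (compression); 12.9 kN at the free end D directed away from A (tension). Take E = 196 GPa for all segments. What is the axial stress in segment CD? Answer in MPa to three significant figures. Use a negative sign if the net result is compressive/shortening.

Internal axial forces (sectioning from the free end, tension +): N_CD = 12.9 kN, N_BC = 12.9 kN, N_AB = -15.3 kN.
A_CD = 642.4 mm².
σ_CD = N_CD/A_CD = 12900/642.4 = 20.08 MPa.

20.1 MPa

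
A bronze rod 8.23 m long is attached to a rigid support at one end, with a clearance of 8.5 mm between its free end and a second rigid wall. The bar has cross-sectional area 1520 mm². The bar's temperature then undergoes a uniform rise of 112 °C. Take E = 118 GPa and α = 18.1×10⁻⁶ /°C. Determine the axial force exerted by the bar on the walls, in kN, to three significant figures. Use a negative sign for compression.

Free thermal expansion αLΔT = 18.1e-6 · 8230 · 112 = 16.68 mm.
The walls engage after the gap closes; constrained expansion = 16.68 − 8.5 = 8.184 mm.
The walls impose strain ε = −(8.184)/8230 = -9.9439e-04; σ = Eε = 118000 · -9.9439e-04 = -117.3 MPa.
Wall reaction R = σ·A = -117.3·1520 = -178400 N = -178.4 kN.

-178 kN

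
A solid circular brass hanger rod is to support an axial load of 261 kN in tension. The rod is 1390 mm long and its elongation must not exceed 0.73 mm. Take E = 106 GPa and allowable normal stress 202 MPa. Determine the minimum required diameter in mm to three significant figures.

Required area A ≥ P/σ_allow = 261000/202 = 1292 mm².
For a solid circular section, d ≥ √(4A/π) = 40.56 mm.
Elongation limit: A ≥ PL/(Eδ_allow) = 261000·1390/(106000·0.73) = 4688 mm² ⇒ d ≥ 77.26 mm.
The elongation limit governs.

77.3 mm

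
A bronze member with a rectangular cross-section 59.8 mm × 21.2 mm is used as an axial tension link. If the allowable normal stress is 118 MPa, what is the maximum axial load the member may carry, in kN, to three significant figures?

150 kN

A = 1268 mm².
P_max = σ_allow · A = 118 · 1268 = 149600 N = 149.6 kN.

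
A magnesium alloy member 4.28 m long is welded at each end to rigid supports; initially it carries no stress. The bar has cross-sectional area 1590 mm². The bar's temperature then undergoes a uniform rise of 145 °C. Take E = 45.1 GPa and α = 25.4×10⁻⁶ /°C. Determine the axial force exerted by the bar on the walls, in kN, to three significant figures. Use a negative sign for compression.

-264 kN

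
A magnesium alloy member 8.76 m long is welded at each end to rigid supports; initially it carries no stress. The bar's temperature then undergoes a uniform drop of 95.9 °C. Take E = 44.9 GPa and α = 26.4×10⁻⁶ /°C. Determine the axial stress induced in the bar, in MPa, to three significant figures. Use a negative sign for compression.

114 MPa

Free thermal expansion αLΔT = 26.4e-6 · 8760 · -95.9 = -22.18 mm.
The walls impose strain ε = −(-22.18)/8760 = 2.5318e-03; σ = Eε = 44900 · 2.5318e-03 = 113.7 MPa.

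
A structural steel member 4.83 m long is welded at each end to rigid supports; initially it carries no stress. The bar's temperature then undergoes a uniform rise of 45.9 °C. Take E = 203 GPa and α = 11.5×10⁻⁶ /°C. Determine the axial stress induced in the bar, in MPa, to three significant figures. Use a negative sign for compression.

-107 MPa

Free thermal expansion αLΔT = 11.5e-6 · 4830 · 45.9 = 2.55 mm.
The walls impose strain ε = −(2.55)/4830 = -5.2785e-04; σ = Eε = 203000 · -5.2785e-04 = -107.2 MPa.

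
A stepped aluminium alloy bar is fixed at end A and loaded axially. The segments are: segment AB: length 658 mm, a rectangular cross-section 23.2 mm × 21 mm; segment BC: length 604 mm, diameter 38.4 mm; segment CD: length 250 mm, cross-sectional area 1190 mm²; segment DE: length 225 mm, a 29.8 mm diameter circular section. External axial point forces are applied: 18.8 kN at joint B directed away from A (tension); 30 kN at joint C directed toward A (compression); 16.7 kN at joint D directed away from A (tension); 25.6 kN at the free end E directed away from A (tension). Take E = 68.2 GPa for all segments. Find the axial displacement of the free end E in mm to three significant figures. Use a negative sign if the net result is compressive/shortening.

0.961 mm

Internal axial forces (sectioning from the free end, tension +): N_DE = 25.6 kN, N_CD = 42.3 kN, N_BC = 12.3 kN, N_AB = 31.1 kN.
A_AB = 487.2 mm².
A_BC = 1158 mm².
A_DE = 697.5 mm².
δ_AB = 31100·658/(487.2·68200) = 0.6159 mm
δ_BC = 12300·604/(1158·68200) = 0.09406 mm
δ_CD = 42300·250/(1190·68200) = 0.1303 mm
δ_DE = 25600·225/(697.5·68200) = 0.1211 mm
δ = Σδ_i = 0.9613 mm.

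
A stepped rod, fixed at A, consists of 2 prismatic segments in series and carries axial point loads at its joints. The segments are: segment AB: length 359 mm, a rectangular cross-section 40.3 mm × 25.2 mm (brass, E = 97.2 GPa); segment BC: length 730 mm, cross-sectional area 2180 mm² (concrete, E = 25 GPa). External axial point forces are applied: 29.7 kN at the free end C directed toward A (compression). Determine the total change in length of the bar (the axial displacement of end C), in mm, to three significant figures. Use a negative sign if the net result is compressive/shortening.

Internal axial forces (sectioning from the free end, tension +): N_BC = -29.7 kN, N_AB = -29.7 kN.
A_AB = 1016 mm².
δ_AB = -29700·359/(1016·97200) = -0.108 mm
δ_BC = -29700·730/(2180·25000) = -0.3978 mm
δ = Σδ_i = -0.5058 mm.

-0.506 mm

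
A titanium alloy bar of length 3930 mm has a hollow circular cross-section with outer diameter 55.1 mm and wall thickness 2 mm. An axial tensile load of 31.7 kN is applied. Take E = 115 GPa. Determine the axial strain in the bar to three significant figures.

A = 333.6 mm².
σ = N/A = 95.01 MPa; ε = σ/E = 95.01/115000 = 8.262e-04.

8.26e-04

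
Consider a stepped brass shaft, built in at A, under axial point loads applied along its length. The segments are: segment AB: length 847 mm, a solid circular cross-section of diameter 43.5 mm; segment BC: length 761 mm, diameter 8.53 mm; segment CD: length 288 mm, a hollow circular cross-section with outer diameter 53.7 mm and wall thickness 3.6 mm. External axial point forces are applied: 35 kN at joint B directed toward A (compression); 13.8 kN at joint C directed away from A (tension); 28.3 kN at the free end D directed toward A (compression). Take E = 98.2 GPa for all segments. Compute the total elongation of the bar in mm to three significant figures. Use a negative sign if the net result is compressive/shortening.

-2.40 mm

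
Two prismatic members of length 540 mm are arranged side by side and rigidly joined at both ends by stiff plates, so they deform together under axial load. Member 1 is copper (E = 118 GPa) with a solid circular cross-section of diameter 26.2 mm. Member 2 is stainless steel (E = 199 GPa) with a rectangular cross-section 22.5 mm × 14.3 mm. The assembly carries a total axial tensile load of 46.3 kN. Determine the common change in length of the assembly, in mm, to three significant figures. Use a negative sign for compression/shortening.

0.196 mm

A_1 = 539.1 mm².
A_2 = 321.8 mm².
Equal strain + equilibrium ⇒ each member carries load in proportion to AE: A₁E₁ = 63620000 N, A₂E₂ = 64030000 N, ΣAE = 127600000 N.
δ = PL/ΣAE = 46300·540/127600000 = 0.1959 mm.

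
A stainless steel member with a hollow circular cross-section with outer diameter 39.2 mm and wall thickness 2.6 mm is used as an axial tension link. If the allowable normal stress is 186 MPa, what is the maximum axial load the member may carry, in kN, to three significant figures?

A = 299 mm².
P_max = σ_allow · A = 186 · 299 = 55610 N = 55.61 kN.

55.6 kN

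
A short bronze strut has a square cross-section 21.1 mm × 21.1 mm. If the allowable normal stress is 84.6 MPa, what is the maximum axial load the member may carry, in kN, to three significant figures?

37.7 kN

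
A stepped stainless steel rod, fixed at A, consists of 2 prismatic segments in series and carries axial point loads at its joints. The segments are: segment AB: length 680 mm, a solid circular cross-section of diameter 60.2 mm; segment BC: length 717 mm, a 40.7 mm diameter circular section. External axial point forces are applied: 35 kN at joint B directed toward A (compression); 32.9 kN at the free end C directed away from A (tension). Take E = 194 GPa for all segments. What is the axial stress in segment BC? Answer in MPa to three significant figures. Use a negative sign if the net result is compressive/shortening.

25.3 MPa

Internal axial forces (sectioning from the free end, tension +): N_BC = 32.9 kN, N_AB = -2.1 kN.
A_BC = 1301 mm².
σ_BC = N_BC/A_BC = 32900/1301 = 25.29 MPa.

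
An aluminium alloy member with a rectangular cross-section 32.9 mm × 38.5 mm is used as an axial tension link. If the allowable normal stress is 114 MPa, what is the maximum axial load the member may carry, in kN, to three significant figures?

A = 1267 mm².
P_max = σ_allow · A = 114 · 1267 = 144400 N = 144.4 kN.

144 kN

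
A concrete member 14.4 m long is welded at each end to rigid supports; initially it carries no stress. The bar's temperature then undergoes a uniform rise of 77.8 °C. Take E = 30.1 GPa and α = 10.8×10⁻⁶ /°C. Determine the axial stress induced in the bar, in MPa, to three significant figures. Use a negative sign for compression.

Free thermal expansion αLΔT = 10.8e-6 · 14400 · 77.8 = 12.1 mm.
The walls impose strain ε = −(12.1)/14400 = -8.4024e-04; σ = Eε = 30100 · -8.4024e-04 = -25.29 MPa.

-25.3 MPa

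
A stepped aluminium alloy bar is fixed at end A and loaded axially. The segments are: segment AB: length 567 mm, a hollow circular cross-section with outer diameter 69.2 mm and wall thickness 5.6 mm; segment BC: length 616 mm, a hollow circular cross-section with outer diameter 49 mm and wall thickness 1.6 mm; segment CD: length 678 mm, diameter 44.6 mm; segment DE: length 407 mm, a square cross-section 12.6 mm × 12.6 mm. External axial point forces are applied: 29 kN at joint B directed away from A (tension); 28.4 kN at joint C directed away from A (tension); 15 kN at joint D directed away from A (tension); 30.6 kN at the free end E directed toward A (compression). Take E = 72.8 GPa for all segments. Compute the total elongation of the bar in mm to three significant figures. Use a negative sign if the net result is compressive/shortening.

Internal axial forces (sectioning from the free end, tension +): N_DE = -30.6 kN, N_CD = -15.6 kN, N_BC = 12.8 kN, N_AB = 41.8 kN.
A_AB = 1119 mm².
A_BC = 238.3 mm².
A_CD = 1562 mm².
A_DE = 158.8 mm².
δ_AB = 41800·567/(1119·72800) = 0.291 mm
δ_BC = 12800·616/(238.3·72800) = 0.4546 mm
δ_CD = -15600·678/(1562·72800) = -0.093 mm
δ_DE = -30600·407/(158.8·72800) = -1.078 mm
δ = Σδ_i = -0.425 mm.

-0.425 mm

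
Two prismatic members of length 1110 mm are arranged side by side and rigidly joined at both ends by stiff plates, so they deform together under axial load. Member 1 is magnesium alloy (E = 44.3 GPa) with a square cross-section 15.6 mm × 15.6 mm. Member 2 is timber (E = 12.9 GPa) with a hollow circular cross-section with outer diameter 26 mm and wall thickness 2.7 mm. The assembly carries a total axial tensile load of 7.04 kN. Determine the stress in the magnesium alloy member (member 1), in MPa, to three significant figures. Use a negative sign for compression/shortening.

23.4 MPa

A_1 = 243.4 mm².
A_2 = 197.6 mm².
Equal strain + equilibrium ⇒ each member carries load in proportion to AE: A₁E₁ = 10780000 N, A₂E₂ = 2550000 N, ΣAE = 13330000 N.
σ₁ = P·E₁/ΣAE = 7040·44300/13330000 = 23.4 MPa.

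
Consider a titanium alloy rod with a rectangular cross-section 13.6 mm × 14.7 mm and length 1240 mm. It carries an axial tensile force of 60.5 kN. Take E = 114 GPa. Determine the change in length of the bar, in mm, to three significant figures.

3.29 mm

A = 199.9 mm².
δ_mech = NL/(AE) = 60500·1240/(199.9·114000) = 3.292 mm.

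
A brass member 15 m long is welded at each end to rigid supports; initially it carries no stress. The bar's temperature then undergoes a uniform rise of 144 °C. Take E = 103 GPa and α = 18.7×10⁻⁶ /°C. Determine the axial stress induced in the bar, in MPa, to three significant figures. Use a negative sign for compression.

Free thermal expansion αLΔT = 18.7e-6 · 15000 · 144 = 40.39 mm.
The walls impose strain ε = −(40.39)/15000 = -2.6928e-03; σ = Eε = 103000 · -2.6928e-03 = -277.4 MPa.

-277 MPa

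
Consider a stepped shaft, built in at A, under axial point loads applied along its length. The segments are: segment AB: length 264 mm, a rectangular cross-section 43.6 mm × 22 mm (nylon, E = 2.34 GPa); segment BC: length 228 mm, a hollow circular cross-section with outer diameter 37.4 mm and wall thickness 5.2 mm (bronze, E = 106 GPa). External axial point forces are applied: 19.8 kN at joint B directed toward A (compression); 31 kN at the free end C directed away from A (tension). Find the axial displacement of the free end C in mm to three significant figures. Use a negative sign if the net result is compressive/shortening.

1.44 mm

Internal axial forces (sectioning from the free end, tension +): N_BC = 31 kN, N_AB = 11.2 kN.
A_AB = 959.2 mm².
A_BC = 526 mm².
δ_AB = 11200·264/(959.2·2340) = 1.317 mm
δ_BC = 31000·228/(526·106000) = 0.1268 mm
δ = Σδ_i = 1.444 mm.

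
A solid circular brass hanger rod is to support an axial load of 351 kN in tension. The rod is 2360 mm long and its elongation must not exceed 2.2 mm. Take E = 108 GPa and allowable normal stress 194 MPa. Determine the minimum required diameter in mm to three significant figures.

66.6 mm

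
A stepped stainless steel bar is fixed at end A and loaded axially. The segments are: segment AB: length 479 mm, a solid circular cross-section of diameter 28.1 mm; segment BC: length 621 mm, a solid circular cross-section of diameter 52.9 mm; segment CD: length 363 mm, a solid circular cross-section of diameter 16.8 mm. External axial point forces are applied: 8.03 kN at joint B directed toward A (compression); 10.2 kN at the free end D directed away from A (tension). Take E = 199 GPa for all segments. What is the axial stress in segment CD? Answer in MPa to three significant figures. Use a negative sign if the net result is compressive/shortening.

46.0 MPa

Internal axial forces (sectioning from the free end, tension +): N_CD = 10.2 kN, N_BC = 10.2 kN, N_AB = 2.17 kN.
A_CD = 221.7 mm².
σ_CD = N_CD/A_CD = 10200/221.7 = 46.01 MPa.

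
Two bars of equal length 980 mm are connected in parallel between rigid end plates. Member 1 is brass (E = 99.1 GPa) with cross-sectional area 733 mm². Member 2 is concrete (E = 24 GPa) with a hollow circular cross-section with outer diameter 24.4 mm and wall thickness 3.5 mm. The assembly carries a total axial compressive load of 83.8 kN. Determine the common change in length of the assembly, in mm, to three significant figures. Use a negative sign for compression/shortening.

A_2 = 229.8 mm².
Equal strain + equilibrium ⇒ each member carries load in proportion to AE: A₁E₁ = 72640000 N, A₂E₂ = 5515000 N, ΣAE = 78160000 N.
δ = PL/ΣAE = -83800·980/78160000 = -1.051 mm.

-1.05 mm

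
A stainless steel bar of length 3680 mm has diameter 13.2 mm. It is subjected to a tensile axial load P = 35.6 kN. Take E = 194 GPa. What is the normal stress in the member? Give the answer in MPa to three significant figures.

A = 136.8 mm².
σ = N/A = 35600/136.8 = 260.1 MPa.

260 MPa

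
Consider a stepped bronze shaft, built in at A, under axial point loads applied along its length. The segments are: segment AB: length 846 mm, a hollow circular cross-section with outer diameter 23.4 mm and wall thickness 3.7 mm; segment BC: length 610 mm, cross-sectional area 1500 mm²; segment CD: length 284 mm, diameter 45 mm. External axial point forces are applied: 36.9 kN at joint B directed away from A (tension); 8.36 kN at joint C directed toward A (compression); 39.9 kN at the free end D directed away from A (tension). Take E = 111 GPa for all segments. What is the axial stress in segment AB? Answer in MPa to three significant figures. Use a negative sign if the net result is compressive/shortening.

299 MPa

Internal axial forces (sectioning from the free end, tension +): N_CD = 39.9 kN, N_BC = 31.54 kN, N_AB = 68.44 kN.
A_AB = 229 mm².
σ_AB = N_AB/A_AB = 68440/229 = 298.9 MPa.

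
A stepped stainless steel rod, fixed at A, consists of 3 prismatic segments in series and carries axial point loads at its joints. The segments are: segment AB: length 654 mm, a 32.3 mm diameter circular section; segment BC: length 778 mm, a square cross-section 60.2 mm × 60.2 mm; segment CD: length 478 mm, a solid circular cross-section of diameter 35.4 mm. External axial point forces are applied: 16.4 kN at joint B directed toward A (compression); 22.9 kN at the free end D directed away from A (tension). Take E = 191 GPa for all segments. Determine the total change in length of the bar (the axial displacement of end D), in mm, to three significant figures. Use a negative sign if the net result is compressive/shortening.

0.111 mm

Internal axial forces (sectioning from the free end, tension +): N_CD = 22.9 kN, N_BC = 22.9 kN, N_AB = 6.5 kN.
A_AB = 819.4 mm².
A_BC = 3624 mm².
A_CD = 984.2 mm².
δ_AB = 6500·654/(819.4·191000) = 0.02716 mm
δ_BC = 22900·778/(3624·191000) = 0.02574 mm
δ_CD = 22900·478/(984.2·191000) = 0.05823 mm
δ = Σδ_i = 0.1111 mm.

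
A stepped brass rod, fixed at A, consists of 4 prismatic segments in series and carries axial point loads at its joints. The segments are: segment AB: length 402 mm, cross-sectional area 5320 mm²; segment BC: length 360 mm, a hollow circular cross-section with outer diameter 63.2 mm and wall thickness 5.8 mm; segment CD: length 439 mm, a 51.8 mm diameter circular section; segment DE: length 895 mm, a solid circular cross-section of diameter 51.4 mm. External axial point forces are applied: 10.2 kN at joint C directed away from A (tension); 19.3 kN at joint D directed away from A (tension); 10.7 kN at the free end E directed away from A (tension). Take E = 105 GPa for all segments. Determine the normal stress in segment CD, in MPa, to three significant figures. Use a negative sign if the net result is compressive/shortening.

Internal axial forces (sectioning from the free end, tension +): N_DE = 10.7 kN, N_CD = 30 kN, N_BC = 40.2 kN, N_AB = 40.2 kN.
A_CD = 2107 mm².
σ_CD = N_CD/A_CD = 30000/2107 = 14.24 MPa.

14.2 MPa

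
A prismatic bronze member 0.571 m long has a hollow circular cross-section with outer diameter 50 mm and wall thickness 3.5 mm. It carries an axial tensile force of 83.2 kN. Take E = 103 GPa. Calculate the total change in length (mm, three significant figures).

0.902 mm

A = 511.3 mm².
δ_mech = NL/(AE) = 83200·571/(511.3·103000) = 0.9021 mm.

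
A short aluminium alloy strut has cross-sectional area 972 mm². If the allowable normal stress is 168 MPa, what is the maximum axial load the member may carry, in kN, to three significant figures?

P_max = σ_allow · A = 168 · 972 = 163300 N = 163.3 kN.

163 kN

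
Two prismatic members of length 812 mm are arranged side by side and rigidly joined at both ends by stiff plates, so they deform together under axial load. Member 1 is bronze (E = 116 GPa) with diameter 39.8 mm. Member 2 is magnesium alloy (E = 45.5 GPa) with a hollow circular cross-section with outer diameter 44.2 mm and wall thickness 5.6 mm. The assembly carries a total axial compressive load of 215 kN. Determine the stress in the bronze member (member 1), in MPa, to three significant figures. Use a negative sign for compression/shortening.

-142 MPa

A_1 = 1244 mm².
A_2 = 679.1 mm².
Equal strain + equilibrium ⇒ each member carries load in proportion to AE: A₁E₁ = 144300000 N, A₂E₂ = 30900000 N, ΣAE = 175200000 N.
σ₁ = P·E₁/ΣAE = -215000·116000/175200000 = -142.3 MPa.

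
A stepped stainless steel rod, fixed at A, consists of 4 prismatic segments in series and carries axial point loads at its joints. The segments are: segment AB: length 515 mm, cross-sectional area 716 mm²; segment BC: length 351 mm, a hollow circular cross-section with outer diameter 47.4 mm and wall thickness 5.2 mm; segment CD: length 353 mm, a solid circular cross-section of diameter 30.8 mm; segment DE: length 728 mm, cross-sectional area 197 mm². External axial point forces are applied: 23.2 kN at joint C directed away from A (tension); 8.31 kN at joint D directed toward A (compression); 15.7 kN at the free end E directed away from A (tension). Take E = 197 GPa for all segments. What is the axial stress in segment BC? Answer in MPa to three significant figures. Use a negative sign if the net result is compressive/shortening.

44.4 MPa

Internal axial forces (sectioning from the free end, tension +): N_DE = 15.7 kN, N_CD = 7.39 kN, N_BC = 30.59 kN, N_AB = 30.59 kN.
A_BC = 689.4 mm².
σ_BC = N_BC/A_BC = 30590/689.4 = 44.37 MPa.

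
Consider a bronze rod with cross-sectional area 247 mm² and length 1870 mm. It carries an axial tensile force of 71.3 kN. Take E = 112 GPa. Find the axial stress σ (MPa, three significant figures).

σ = N/A = 71300/247 = 288.7 MPa.

289 MPa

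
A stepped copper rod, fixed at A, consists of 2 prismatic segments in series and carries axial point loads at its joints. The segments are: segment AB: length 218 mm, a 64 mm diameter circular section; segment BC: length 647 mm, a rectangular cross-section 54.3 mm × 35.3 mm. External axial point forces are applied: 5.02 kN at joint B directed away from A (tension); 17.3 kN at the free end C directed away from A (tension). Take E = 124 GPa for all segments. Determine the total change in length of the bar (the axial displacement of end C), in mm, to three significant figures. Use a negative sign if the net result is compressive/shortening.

Internal axial forces (sectioning from the free end, tension +): N_BC = 17.3 kN, N_AB = 22.32 kN.
A_AB = 3217 mm².
A_BC = 1917 mm².
δ_AB = 22320·218/(3217·124000) = 0.0122 mm
δ_BC = 17300·647/(1917·124000) = 0.04709 mm
δ = Σδ_i = 0.05929 mm.

0.0593 mm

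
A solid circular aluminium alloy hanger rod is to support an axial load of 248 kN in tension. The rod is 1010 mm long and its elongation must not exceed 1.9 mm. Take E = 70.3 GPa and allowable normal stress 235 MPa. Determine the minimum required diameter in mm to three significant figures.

48.9 mm

Required area A ≥ P/σ_allow = 248000/235 = 1055 mm².
For a solid circular section, d ≥ √(4A/π) = 36.66 mm.
Elongation limit: A ≥ PL/(Eδ_allow) = 248000·1010/(70300·1.9) = 1875 mm² ⇒ d ≥ 48.86 mm.
The elongation limit governs.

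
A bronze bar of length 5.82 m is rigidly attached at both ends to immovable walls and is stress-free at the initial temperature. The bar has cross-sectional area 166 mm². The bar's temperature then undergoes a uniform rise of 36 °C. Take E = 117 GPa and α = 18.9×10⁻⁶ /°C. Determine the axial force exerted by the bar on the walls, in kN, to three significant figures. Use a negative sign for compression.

-13.2 kN

Free thermal expansion αLΔT = 18.9e-6 · 5820 · 36 = 3.96 mm.
The walls impose strain ε = −(3.96)/5820 = -6.8040e-04; σ = Eε = 117000 · -6.8040e-04 = -79.61 MPa.
Wall reaction R = σ·A = -79.61·166 = -13210 N = -13.21 kN.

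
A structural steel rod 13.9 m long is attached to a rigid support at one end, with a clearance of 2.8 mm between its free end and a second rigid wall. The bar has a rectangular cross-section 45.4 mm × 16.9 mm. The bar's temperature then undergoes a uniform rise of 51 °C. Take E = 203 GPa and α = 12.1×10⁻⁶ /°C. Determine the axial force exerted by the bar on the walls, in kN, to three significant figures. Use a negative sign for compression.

-64.7 kN

Free thermal expansion αLΔT = 12.1e-6 · 13900 · 51 = 8.578 mm.
The walls engage after the gap closes; constrained expansion = 8.578 − 2.8 = 5.778 mm.
The walls impose strain ε = −(5.778)/13900 = -4.1566e-04; σ = Eε = 203000 · -4.1566e-04 = -84.38 MPa.
Wall reaction R = σ·A = -84.38·767.3 = -64740 N = -64.74 kN.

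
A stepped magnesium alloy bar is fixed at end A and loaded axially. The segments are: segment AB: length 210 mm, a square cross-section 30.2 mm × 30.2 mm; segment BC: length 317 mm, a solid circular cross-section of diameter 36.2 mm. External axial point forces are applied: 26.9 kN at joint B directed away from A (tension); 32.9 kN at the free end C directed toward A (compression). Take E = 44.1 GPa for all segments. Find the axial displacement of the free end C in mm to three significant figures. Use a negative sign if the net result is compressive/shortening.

Internal axial forces (sectioning from the free end, tension +): N_BC = -32.9 kN, N_AB = -6 kN.
A_AB = 912 mm².
A_BC = 1029 mm².
δ_AB = -6000·210/(912·44100) = -0.03133 mm
δ_BC = -32900·317/(1029·44100) = -0.2298 mm
δ = Σδ_i = -0.2611 mm.

-0.261 mm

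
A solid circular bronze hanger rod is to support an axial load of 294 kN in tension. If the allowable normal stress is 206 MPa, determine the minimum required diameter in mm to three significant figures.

Required area A ≥ P/σ_allow = 294000/206 = 1427 mm².
For a solid circular section, d ≥ √(4A/π) = 42.63 mm.

42.6 mm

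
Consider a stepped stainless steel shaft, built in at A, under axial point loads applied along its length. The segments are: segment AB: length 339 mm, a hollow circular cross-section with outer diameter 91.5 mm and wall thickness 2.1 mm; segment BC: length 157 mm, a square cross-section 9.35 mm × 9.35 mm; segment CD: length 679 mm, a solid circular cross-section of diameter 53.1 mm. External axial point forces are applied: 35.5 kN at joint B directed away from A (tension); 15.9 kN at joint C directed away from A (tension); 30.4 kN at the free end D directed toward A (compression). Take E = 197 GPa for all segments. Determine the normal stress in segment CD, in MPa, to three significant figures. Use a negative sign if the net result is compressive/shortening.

-13.7 MPa

Internal axial forces (sectioning from the free end, tension +): N_CD = -30.4 kN, N_BC = -14.5 kN, N_AB = 21 kN.
A_CD = 2215 mm².
σ_CD = N_CD/A_CD = -30400/2215 = -13.73 MPa.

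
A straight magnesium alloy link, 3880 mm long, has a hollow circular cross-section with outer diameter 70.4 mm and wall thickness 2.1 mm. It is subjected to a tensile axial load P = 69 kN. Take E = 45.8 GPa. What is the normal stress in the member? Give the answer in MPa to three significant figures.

153 MPa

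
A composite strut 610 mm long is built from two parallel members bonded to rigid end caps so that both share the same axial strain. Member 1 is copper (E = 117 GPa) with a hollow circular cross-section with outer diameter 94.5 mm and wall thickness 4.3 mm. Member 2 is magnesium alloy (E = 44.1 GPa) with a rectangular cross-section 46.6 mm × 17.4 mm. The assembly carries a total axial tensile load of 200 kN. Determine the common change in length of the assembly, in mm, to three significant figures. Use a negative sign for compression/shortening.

A_1 = 1218 mm².
A_2 = 810.8 mm².
Equal strain + equilibrium ⇒ each member carries load in proportion to AE: A₁E₁ = 142600000 N, A₂E₂ = 35760000 N, ΣAE = 178300000 N.
δ = PL/ΣAE = 200000·610/178300000 = 0.6842 mm.

0.684 mm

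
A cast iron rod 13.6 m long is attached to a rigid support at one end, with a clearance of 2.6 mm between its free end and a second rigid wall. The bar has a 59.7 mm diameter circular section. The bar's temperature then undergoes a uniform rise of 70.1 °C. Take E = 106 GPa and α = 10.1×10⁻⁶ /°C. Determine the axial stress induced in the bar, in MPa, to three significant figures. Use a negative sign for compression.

-54.8 MPa

Free thermal expansion αLΔT = 10.1e-6 · 13600 · 70.1 = 9.629 mm.
The walls engage after the gap closes; constrained expansion = 9.629 − 2.6 = 7.029 mm.
The walls impose strain ε = −(7.029)/13600 = -5.1683e-04; σ = Eε = 106000 · -5.1683e-04 = -54.78 MPa.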